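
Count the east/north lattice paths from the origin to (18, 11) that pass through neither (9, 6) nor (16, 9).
Number of paths = 15923030

Inclusion–exclusion. Total paths: C(29, 18) = 34597290. Through P₁: C(15, 9)·C(14, 9) = 10020010. Through P₂: C(25, 16)·C(4, 2) = 12257850. Since P₁ is strictly southwest of P₂, a monotone path through both must visit P₁ then P₂; paths through both = C(15, 9)·C(10, 7)·C(4, 2) = 3603600. Avoid both = 34597290 − 10020010 − 12257850 + 3603600 = 15923030.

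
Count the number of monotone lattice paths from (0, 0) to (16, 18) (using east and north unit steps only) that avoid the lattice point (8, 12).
Number of paths = 1825673520

Total paths from (0, 0) to (16, 18): C(34, 16) = 2203961430. Paths through (8, 12): (paths (0, 0) → (8, 12)) × (paths (8, 12) → (16, 18)) = C(20, 8) · C(14, 8) = 125970 · 3003 = 378287910. Avoidance count = 2203961430 − 378287910 = 1825673520.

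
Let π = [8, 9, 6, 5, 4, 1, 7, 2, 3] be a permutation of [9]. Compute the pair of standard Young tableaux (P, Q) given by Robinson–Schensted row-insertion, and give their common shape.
P = [1, 2, 3] / [4, 7] / [5, 9] / [6] / [8];  Q = [1, 2, 9] / [3, 7] / [4, 8] / [5] / [6];  common shape = (3, 2, 2, 1, 1)

Row-insert the values π_1, π_2, … into P one at a time, bumping the leftmost entry strictly greater than the inserted value down to the next row. The recording tableau Q records, in position (i, j), the step at which that cell was added to P.
  Insert 8 (step 1): P = [8];  Q = [1]
  Insert 9 (step 2): P = [8, 9];  Q = [1, 2]
  Insert 6 (step 3): P = [6, 9] / [8];  Q = [1, 2] / [3]
  Insert 5 (step 4): P = [5, 9] / [6] / [8];  Q = [1, 2] / [3] / [4]
  Insert 4 (step 5): P = [4, 9] / [5] / [6] / [8];  Q = [1, 2] / [3] / [4] / [5]
  Insert 1 (step 6): P = [1, 9] / [4] / [5] / [6] / [8];  Q = [1, 2] / [3] / [4] / [5] / [6]
  Insert 7 (step 7): P = [1, 7] / [4, 9] / [5] / [6] / [8];  Q = [1, 2] / [3, 7] / [4] / [5] / [6]
  Insert 2 (step 8): P = [1, 2] / [4, 7] / [5, 9] / [6] / [8];  Q = [1, 2] / [3, 7] / [4, 8] / [5] / [6]
  Insert 3 (step 9): P = [1, 2, 3] / [4, 7] / [5, 9] / [6] / [8];  Q = [1, 2, 9] / [3, 7] / [4, 8] / [5] / [6]
Final shape: (3, 2, 2, 1, 1).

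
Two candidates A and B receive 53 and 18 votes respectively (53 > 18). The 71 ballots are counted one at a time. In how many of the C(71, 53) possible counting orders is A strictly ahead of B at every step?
Strict-lead orderings = 15318202202064300

Total orderings of the 71 votes with 53 for A: C(71, 53) = 31074067324187580. By the Bertrand ballot formula (Cycle Lemma / reflection principle), the number of orderings in which A is strictly ahead of B throughout is (p − q)/(p + q) · C(p + q, p) = (53 − 18)/(53 + 18) · 31074067324187580 = 15318202202064300.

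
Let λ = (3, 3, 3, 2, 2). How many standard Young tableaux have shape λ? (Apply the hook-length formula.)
# SYT of shape (3, 3, 3, 2, 2) = 3432

Hook-length formula: f^λ = n! / Π hook(c), product over all cells c of the Young diagram. For λ = (3, 3, 3, 2, 2), n = 13 boxes. Hook lengths by row (left-to-right, top-to-bottom): [7, 6, 3]; [6, 5, 2]; [5, 4, 1]; [3, 2]; [2, 1]. Product of hooks = 1814400. So f^λ = 13! / 1814400 = 6227020800 / 1814400 = 3432.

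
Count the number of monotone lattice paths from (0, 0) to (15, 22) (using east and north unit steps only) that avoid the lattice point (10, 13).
Number of paths = 7073779628

Total paths from (0, 0) to (15, 22): C(37, 15) = 9364199760. Paths through (10, 13): (paths (0, 0) → (10, 13)) × (paths (10, 13) → (15, 22)) = C(23, 10) · C(14, 5) = 1144066 · 2002 = 2290420132. Avoidance count = 9364199760 − 2290420132 = 7073779628.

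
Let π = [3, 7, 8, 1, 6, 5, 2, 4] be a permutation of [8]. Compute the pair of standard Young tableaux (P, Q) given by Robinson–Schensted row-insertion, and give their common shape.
P = [1, 2, 4] / [3, 5, 8] / [6] / [7];  Q = [1, 2, 3] / [4, 5, 8] / [6] / [7];  common shape = (3, 3, 1, 1)

Row-insert the values π_1, π_2, … into P one at a time, bumping the leftmost entry strictly greater than the inserted value down to the next row. The recording tableau Q records, in position (i, j), the step at which that cell was added to P.
  Insert 3 (step 1): P = [3];  Q = [1]
  Insert 7 (step 2): P = [3, 7];  Q = [1, 2]
  Insert 8 (step 3): P = [3, 7, 8];  Q = [1, 2, 3]
  Insert 1 (step 4): P = [1, 7, 8] / [3];  Q = [1, 2, 3] / [4]
  Insert 6 (step 5): P = [1, 6, 8] / [3, 7];  Q = [1, 2, 3] / [4, 5]
  Insert 5 (step 6): P = [1, 5, 8] / [3, 6] / [7];  Q = [1, 2, 3] / [4, 5] / [6]
  Insert 2 (step 7): P = [1, 2, 8] / [3, 5] / [6] / [7];  Q = [1, 2, 3] / [4, 5] / [6] / [7]
  Insert 4 (step 8): P = [1, 2, 4] / [3, 5, 8] / [6] / [7];  Q = [1, 2, 3] / [4, 5, 8] / [6] / [7]
Final shape: (3, 3, 1, 1).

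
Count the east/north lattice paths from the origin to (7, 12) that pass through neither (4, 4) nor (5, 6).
Number of paths = 31782

Inclusion–exclusion. Total paths: C(19, 7) = 50388. Through P₁: C(8, 4)·C(11, 3) = 11550. Through P₂: C(11, 5)·C(8, 2) = 12936. Since P₁ is strictly southwest of P₂, a monotone path through both must visit P₁ then P₂; paths through both = C(8, 4)·C(3, 1)·C(8, 2) = 5880. Avoid both = 50388 − 11550 − 12936 + 5880 = 31782.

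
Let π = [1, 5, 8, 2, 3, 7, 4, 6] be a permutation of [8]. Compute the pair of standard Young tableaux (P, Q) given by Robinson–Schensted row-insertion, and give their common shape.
P = [1, 2, 3, 4, 6] / [5, 7] / [8];  Q = [1, 2, 3, 6, 8] / [4, 5] / [7];  common shape = (5, 2, 1)

Row-insert the values π_1, π_2, … into P one at a time, bumping the leftmost entry strictly greater than the inserted value down to the next row. The recording tableau Q records, in position (i, j), the step at which that cell was added to P.
  Insert 1 (step 1): P = [1];  Q = [1]
  Insert 5 (step 2): P = [1, 5];  Q = [1, 2]
  Insert 8 (step 3): P = [1, 5, 8];  Q = [1, 2, 3]
  Insert 2 (step 4): P = [1, 2, 8] / [5];  Q = [1, 2, 3] / [4]
  Insert 3 (step 5): P = [1, 2, 3] / [5, 8];  Q = [1, 2, 3] / [4, 5]
  Insert 7 (step 6): P = [1, 2, 3, 7] / [5, 8];  Q = [1, 2, 3, 6] / [4, 5]
  Insert 4 (step 7): P = [1, 2, 3, 4] / [5, 7] / [8];  Q = [1, 2, 3, 6] / [4, 5] / [7]
  Insert 6 (step 8): P = [1, 2, 3, 4, 6] / [5, 7] / [8];  Q = [1, 2, 3, 6, 8] / [4, 5] / [7]
Final shape: (5, 2, 1).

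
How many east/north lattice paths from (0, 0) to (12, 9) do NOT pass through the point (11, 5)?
Number of paths = 272090

Total paths from (0, 0) to (12, 9): C(21, 12) = 293930. Paths through (11, 5): (paths (0, 0) → (11, 5)) × (paths (11, 5) → (12, 9)) = C(16, 11) · C(5, 1) = 4368 · 5 = 21840. Avoidance count = 293930 − 21840 = 272090.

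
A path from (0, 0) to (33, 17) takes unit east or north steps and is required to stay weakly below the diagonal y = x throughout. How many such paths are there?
Number of paths = 4923689695575

By the reflection principle (André's argument), the number of monotone paths to (33, 17) with n ≤ m that never go above y = x is C(50, 33) − C(50, 34) = 9847379391150 − 4923689695575 = 4923689695575.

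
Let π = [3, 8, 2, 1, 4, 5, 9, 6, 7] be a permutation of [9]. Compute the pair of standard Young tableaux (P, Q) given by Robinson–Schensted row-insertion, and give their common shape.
P = [1, 4, 5, 6, 7] / [2, 8, 9] / [3];  Q = [1, 2, 6, 7, 9] / [3, 5, 8] / [4];  common shape = (5, 3, 1)

Row-insert the values π_1, π_2, … into P one at a time, bumping the leftmost entry strictly greater than the inserted value down to the next row. The recording tableau Q records, in position (i, j), the step at which that cell was added to P.
  Insert 3 (step 1): P = [3];  Q = [1]
  Insert 8 (step 2): P = [3, 8];  Q = [1, 2]
  Insert 2 (step 3): P = [2, 8] / [3];  Q = [1, 2] / [3]
  Insert 1 (step 4): P = [1, 8] / [2] / [3];  Q = [1, 2] / [3] / [4]
  Insert 4 (step 5): P = [1, 4] / [2, 8] / [3];  Q = [1, 2] / [3, 5] / [4]
  Insert 5 (step 6): P = [1, 4, 5] / [2, 8] / [3];  Q = [1, 2, 6] / [3, 5] / [4]
  Insert 9 (step 7): P = [1, 4, 5, 9] / [2, 8] / [3];  Q = [1, 2, 6, 7] / [3, 5] / [4]
  Insert 6 (step 8): P = [1, 4, 5, 6] / [2, 8, 9] / [3];  Q = [1, 2, 6, 7] / [3, 5, 8] / [4]
  Insert 7 (step 9): P = [1, 4, 5, 6, 7] / [2, 8, 9] / [3];  Q = [1, 2, 6, 7, 9] / [3, 5, 8] / [4]
Final shape: (5, 3, 1).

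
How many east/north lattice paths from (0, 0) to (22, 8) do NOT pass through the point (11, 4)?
Number of paths = 3989700

Total paths from (0, 0) to (22, 8): C(30, 22) = 5852925. Paths through (11, 4): (paths (0, 0) → (11, 4)) × (paths (11, 4) → (22, 8)) = C(15, 11) · C(15, 11) = 1365 · 1365 = 1863225. Avoidance count = 5852925 − 1863225 = 3989700.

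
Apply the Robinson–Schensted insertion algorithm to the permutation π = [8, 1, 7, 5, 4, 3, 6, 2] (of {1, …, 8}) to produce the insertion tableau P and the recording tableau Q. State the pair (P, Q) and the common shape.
P = [1, 2, 6] / [3] / [4] / [5] / [7] / [8];  Q = [1, 3, 7] / [2] / [4] / [5] / [6] / [8];  common shape = (3, 1, 1, 1, 1, 1)

Row-insert the values π_1, π_2, … into P one at a time, bumping the leftmost entry strictly greater than the inserted value down to the next row. The recording tableau Q records, in position (i, j), the step at which that cell was added to P.
  Insert 8 (step 1): P = [8];  Q = [1]
  Insert 1 (step 2): P = [1] / [8];  Q = [1] / [2]
  Insert 7 (step 3): P = [1, 7] / [8];  Q = [1, 3] / [2]
  Insert 5 (step 4): P = [1, 5] / [7] / [8];  Q = [1, 3] / [2] / [4]
  Insert 4 (step 5): P = [1, 4] / [5] / [7] / [8];  Q = [1, 3] / [2] / [4] / [5]
  Insert 3 (step 6): P = [1, 3] / [4] / [5] / [7] / [8];  Q = [1, 3] / [2] / [4] / [5] / [6]
  Insert 6 (step 7): P = [1, 3, 6] / [4] / [5] / [7] / [8];  Q = [1, 3, 7] / [2] / [4] / [5] / [6]
  Insert 2 (step 8): P = [1, 2, 6] / [3] / [4] / [5] / [7] / [8];  Q = [1, 3, 7] / [2] / [4] / [5] / [6] / [8]
Final shape: (3, 1, 1, 1, 1, 1).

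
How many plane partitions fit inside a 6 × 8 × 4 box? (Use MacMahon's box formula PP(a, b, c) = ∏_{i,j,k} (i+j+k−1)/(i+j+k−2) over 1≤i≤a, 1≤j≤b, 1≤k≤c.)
PP(6, 8, 4) = 90474964580

Evaluate the triple product over i = 1..6, j = 1..8, k = 1..4. The factors are (2/1) · (3/2) · (4/3) · (5/4) · (3/2) · (4/3) · (5/4) · (6/5) · … (192 factors total). The numerators and denominators telescope so the product is an integer; carrying out the multiplication exactly gives PP(6, 8, 4) = 90474964580.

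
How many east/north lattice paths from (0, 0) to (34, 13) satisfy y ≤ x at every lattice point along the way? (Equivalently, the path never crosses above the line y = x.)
Number of paths = 88425447594

By the reflection principle (André's argument), the number of monotone paths to (34, 13) with n ≤ m that never go above y = x is C(47, 34) − C(47, 35) = 140676848445 − 52251400851 = 88425447594.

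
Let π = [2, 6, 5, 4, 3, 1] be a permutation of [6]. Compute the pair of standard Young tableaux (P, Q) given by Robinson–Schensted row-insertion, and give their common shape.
P = [1, 3] / [2] / [4] / [5] / [6];  Q = [1, 2] / [3] / [4] / [5] / [6];  common shape = (2, 1, 1, 1, 1)

Row-insert the values π_1, π_2, … into P one at a time, bumping the leftmost entry strictly greater than the inserted value down to the next row. The recording tableau Q records, in position (i, j), the step at which that cell was added to P.
  Insert 2 (step 1): P = [2];  Q = [1]
  Insert 6 (step 2): P = [2, 6];  Q = [1, 2]
  Insert 5 (step 3): P = [2, 5] / [6];  Q = [1, 2] / [3]
  Insert 4 (step 4): P = [2, 4] / [5] / [6];  Q = [1, 2] / [3] / [4]
  Insert 3 (step 5): P = [2, 3] / [4] / [5] / [6];  Q = [1, 2] / [3] / [4] / [5]
  Insert 1 (step 6): P = [1, 3] / [2] / [4] / [5] / [6];  Q = [1, 2] / [3] / [4] / [5] / [6]
Final shape: (2, 1, 1, 1, 1).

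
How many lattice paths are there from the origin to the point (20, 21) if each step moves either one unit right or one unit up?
Number of paths = 269128937220

A monotone lattice path from (0, 0) to (20, 21) consists of 20 east steps and 21 north steps in some order, so it is determined by which 20 of the 41 steps are east. The count is C(41, 20) = 269128937220.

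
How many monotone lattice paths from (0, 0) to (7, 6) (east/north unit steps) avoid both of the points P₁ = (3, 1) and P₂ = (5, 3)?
Number of paths = 892

Inclusion–exclusion. Total paths: C(13, 7) = 1716. Through P₁: C(4, 3)·C(9, 4) = 504. Through P₂: C(8, 5)·C(5, 2) = 560. Since P₁ is strictly southwest of P₂, a monotone path through both must visit P₁ then P₂; paths through both = C(4, 3)·C(4, 2)·C(5, 2) = 240. Avoid both = 1716 − 504 − 560 + 240 = 892.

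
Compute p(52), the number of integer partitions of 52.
p(52) = 281589

Compute p(n) via the recurrence p(n, m) = p(n, m−1) + p(n−m, m), where p(n, m) counts partitions of n with all parts ≤ m and p(n) = p(n, n). The base cases are p(0, m) = 1 and p(n, 0) = 0 for n > 0. Filling the table yields p(52) = 281589. (Euler's pentagonal recurrence is an alternative.)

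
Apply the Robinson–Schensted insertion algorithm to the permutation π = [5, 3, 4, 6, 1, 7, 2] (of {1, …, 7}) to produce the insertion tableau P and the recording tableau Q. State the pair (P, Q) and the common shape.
P = [1, 2, 6, 7] / [3, 4] / [5];  Q = [1, 3, 4, 6] / [2, 7] / [5];  common shape = (4, 2, 1)

Row-insert the values π_1, π_2, … into P one at a time, bumping the leftmost entry strictly greater than the inserted value down to the next row. The recording tableau Q records, in position (i, j), the step at which that cell was added to P.
  Insert 5 (step 1): P = [5];  Q = [1]
  Insert 3 (step 2): P = [3] / [5];  Q = [1] / [2]
  Insert 4 (step 3): P = [3, 4] / [5];  Q = [1, 3] / [2]
  Insert 6 (step 4): P = [3, 4, 6] / [5];  Q = [1, 3, 4] / [2]
  Insert 1 (step 5): P = [1, 4, 6] / [3] / [5];  Q = [1, 3, 4] / [2] / [5]
  Insert 7 (step 6): P = [1, 4, 6, 7] / [3] / [5];  Q = [1, 3, 4, 6] / [2] / [5]
  Insert 2 (step 7): P = [1, 2, 6, 7] / [3, 4] / [5];  Q = [1, 3, 4, 6] / [2, 7] / [5]
Final shape: (4, 2, 1).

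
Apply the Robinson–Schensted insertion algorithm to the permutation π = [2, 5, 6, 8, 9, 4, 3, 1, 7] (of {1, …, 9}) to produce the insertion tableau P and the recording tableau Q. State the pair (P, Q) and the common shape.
P = [1, 3, 6, 7, 9] / [2, 8] / [4] / [5];  Q = [1, 2, 3, 4, 5] / [6, 9] / [7] / [8];  common shape = (5, 2, 1, 1)

Row-insert the values π_1, π_2, … into P one at a time, bumping the leftmost entry strictly greater than the inserted value down to the next row. The recording tableau Q records, in position (i, j), the step at which that cell was added to P.
  Insert 2 (step 1): P = [2];  Q = [1]
  Insert 5 (step 2): P = [2, 5];  Q = [1, 2]
  Insert 6 (step 3): P = [2, 5, 6];  Q = [1, 2, 3]
  Insert 8 (step 4): P = [2, 5, 6, 8];  Q = [1, 2, 3, 4]
  Insert 9 (step 5): P = [2, 5, 6, 8, 9];  Q = [1, 2, 3, 4, 5]
  Insert 4 (step 6): P = [2, 4, 6, 8, 9] / [5];  Q = [1, 2, 3, 4, 5] / [6]
  Insert 3 (step 7): P = [2, 3, 6, 8, 9] / [4] / [5];  Q = [1, 2, 3, 4, 5] / [6] / [7]
  Insert 1 (step 8): P = [1, 3, 6, 8, 9] / [2] / [4] / [5];  Q = [1, 2, 3, 4, 5] / [6] / [7] / [8]
  Insert 7 (step 9): P = [1, 3, 6, 7, 9] / [2, 8] / [4] / [5];  Q = [1, 2, 3, 4, 5] / [6, 9] / [7] / [8]
Final shape: (5, 2, 1, 1).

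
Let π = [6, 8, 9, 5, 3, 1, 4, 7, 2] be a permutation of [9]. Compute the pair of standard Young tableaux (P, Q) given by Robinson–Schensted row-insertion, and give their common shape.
P = [1, 2, 7] / [3, 4, 9] / [5, 8] / [6];  Q = [1, 2, 3] / [4, 7, 8] / [5, 9] / [6];  common shape = (3, 3, 2, 1)

Row-insert the values π_1, π_2, … into P one at a time, bumping the leftmost entry strictly greater than the inserted value down to the next row. The recording tableau Q records, in position (i, j), the step at which that cell was added to P.
  Insert 6 (step 1): P = [6];  Q = [1]
  Insert 8 (step 2): P = [6, 8];  Q = [1, 2]
  Insert 9 (step 3): P = [6, 8, 9];  Q = [1, 2, 3]
  Insert 5 (step 4): P = [5, 8, 9] / [6];  Q = [1, 2, 3] / [4]
  Insert 3 (step 5): P = [3, 8, 9] / [5] / [6];  Q = [1, 2, 3] / [4] / [5]
  Insert 1 (step 6): P = [1, 8, 9] / [3] / [5] / [6];  Q = [1, 2, 3] / [4] / [5] / [6]
  Insert 4 (step 7): P = [1, 4, 9] / [3, 8] / [5] / [6];  Q = [1, 2, 3] / [4, 7] / [5] / [6]
  Insert 7 (step 8): P = [1, 4, 7] / [3, 8, 9] / [5] / [6];  Q = [1, 2, 3] / [4, 7, 8] / [5] / [6]
  Insert 2 (step 9): P = [1, 2, 7] / [3, 4, 9] / [5, 8] / [6];  Q = [1, 2, 3] / [4, 7, 8] / [5, 9] / [6]
Final shape: (3, 3, 2, 1).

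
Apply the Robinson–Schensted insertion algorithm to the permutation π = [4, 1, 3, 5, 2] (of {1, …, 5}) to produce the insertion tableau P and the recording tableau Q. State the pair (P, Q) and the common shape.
P = [1, 2, 5] / [3] / [4];  Q = [1, 3, 4] / [2] / [5];  common shape = (3, 1, 1)

Row-insert the values π_1, π_2, … into P one at a time, bumping the leftmost entry strictly greater than the inserted value down to the next row. The recording tableau Q records, in position (i, j), the step at which that cell was added to P.
  Insert 4 (step 1): P = [4];  Q = [1]
  Insert 1 (step 2): P = [1] / [4];  Q = [1] / [2]
  Insert 3 (step 3): P = [1, 3] / [4];  Q = [1, 3] / [2]
  Insert 5 (step 4): P = [1, 3, 5] / [4];  Q = [1, 3, 4] / [2]
  Insert 2 (step 5): P = [1, 2, 5] / [3] / [4];  Q = [1, 3, 4] / [2] / [5]
Final shape: (3, 1, 1).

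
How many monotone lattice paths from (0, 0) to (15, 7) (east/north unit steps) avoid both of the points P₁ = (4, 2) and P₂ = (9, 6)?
Number of paths = 83219

Inclusion–exclusion. Total paths: C(22, 15) = 170544. Through P₁: C(6, 4)·C(16, 11) = 65520. Through P₂: C(15, 9)·C(7, 6) = 35035. Since P₁ is strictly southwest of P₂, a monotone path through both must visit P₁ then P₂; paths through both = C(6, 4)·C(9, 5)·C(7, 6) = 13230. Avoid both = 170544 − 65520 − 35035 + 13230 = 83219.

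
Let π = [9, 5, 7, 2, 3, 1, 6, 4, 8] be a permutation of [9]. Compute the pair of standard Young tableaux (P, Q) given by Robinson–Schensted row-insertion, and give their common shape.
P = [1, 3, 4, 8] / [2, 6] / [5, 7] / [9];  Q = [1, 3, 7, 9] / [2, 5] / [4, 8] / [6];  common shape = (4, 2, 2, 1)

Row-insert the values π_1, π_2, … into P one at a time, bumping the leftmost entry strictly greater than the inserted value down to the next row. The recording tableau Q records, in position (i, j), the step at which that cell was added to P.
  Insert 9 (step 1): P = [9];  Q = [1]
  Insert 5 (step 2): P = [5] / [9];  Q = [1] / [2]
  Insert 7 (step 3): P = [5, 7] / [9];  Q = [1, 3] / [2]
  Insert 2 (step 4): P = [2, 7] / [5] / [9];  Q = [1, 3] / [2] / [4]
  Insert 3 (step 5): P = [2, 3] / [5, 7] / [9];  Q = [1, 3] / [2, 5] / [4]
  Insert 1 (step 6): P = [1, 3] / [2, 7] / [5] / [9];  Q = [1, 3] / [2, 5] / [4] / [6]
  Insert 6 (step 7): P = [1, 3, 6] / [2, 7] / [5] / [9];  Q = [1, 3, 7] / [2, 5] / [4] / [6]
  Insert 4 (step 8): P = [1, 3, 4] / [2, 6] / [5, 7] / [9];  Q = [1, 3, 7] / [2, 5] / [4, 8] / [6]
  Insert 8 (step 9): P = [1, 3, 4, 8] / [2, 6] / [5, 7] / [9];  Q = [1, 3, 7, 9] / [2, 5] / [4, 8] / [6]
Final shape: (4, 2, 2, 1).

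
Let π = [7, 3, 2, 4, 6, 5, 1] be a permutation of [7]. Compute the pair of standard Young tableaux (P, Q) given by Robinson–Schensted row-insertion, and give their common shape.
P = [1, 4, 5] / [2, 6] / [3] / [7];  Q = [1, 4, 5] / [2, 6] / [3] / [7];  common shape = (3, 2, 1, 1)

Row-insert the values π_1, π_2, … into P one at a time, bumping the leftmost entry strictly greater than the inserted value down to the next row. The recording tableau Q records, in position (i, j), the step at which that cell was added to P.
  Insert 7 (step 1): P = [7];  Q = [1]
  Insert 3 (step 2): P = [3] / [7];  Q = [1] / [2]
  Insert 2 (step 3): P = [2] / [3] / [7];  Q = [1] / [2] / [3]
  Insert 4 (step 4): P = [2, 4] / [3] / [7];  Q = [1, 4] / [2] / [3]
  Insert 6 (step 5): P = [2, 4, 6] / [3] / [7];  Q = [1, 4, 5] / [2] / [3]
  Insert 5 (step 6): P = [2, 4, 5] / [3, 6] / [7];  Q = [1, 4, 5] / [2, 6] / [3]
  Insert 1 (step 7): P = [1, 4, 5] / [2, 6] / [3] / [7];  Q = [1, 4, 5] / [2, 6] / [3] / [7]
Final shape: (3, 2, 1, 1).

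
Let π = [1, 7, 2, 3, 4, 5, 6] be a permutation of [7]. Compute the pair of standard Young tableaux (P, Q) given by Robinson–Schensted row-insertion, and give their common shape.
P = [1, 2, 3, 4, 5, 6] / [7];  Q = [1, 2, 4, 5, 6, 7] / [3];  common shape = (6, 1)

Row-insert the values π_1, π_2, … into P one at a time, bumping the leftmost entry strictly greater than the inserted value down to the next row. The recording tableau Q records, in position (i, j), the step at which that cell was added to P.
  Insert 1 (step 1): P = [1];  Q = [1]
  Insert 7 (step 2): P = [1, 7];  Q = [1, 2]
  Insert 2 (step 3): P = [1, 2] / [7];  Q = [1, 2] / [3]
  Insert 3 (step 4): P = [1, 2, 3] / [7];  Q = [1, 2, 4] / [3]
  Insert 4 (step 5): P = [1, 2, 3, 4] / [7];  Q = [1, 2, 4, 5] / [3]
  Insert 5 (step 6): P = [1, 2, 3, 4, 5] / [7];  Q = [1, 2, 4, 5, 6] / [3]
  Insert 6 (step 7): P = [1, 2, 3, 4, 5, 6] / [7];  Q = [1, 2, 4, 5, 6, 7] / [3]
Final shape: (6, 1).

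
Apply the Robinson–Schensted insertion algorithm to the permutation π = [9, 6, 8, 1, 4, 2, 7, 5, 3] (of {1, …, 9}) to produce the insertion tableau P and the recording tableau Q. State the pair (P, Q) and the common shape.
P = [1, 2, 3] / [4, 5] / [6, 7] / [8] / [9];  Q = [1, 3, 7] / [2, 5] / [4, 8] / [6] / [9];  common shape = (3, 2, 2, 1, 1)

Row-insert the values π_1, π_2, … into P one at a time, bumping the leftmost entry strictly greater than the inserted value down to the next row. The recording tableau Q records, in position (i, j), the step at which that cell was added to P.
  Insert 9 (step 1): P = [9];  Q = [1]
  Insert 6 (step 2): P = [6] / [9];  Q = [1] / [2]
  Insert 8 (step 3): P = [6, 8] / [9];  Q = [1, 3] / [2]
  Insert 1 (step 4): P = [1, 8] / [6] / [9];  Q = [1, 3] / [2] / [4]
  Insert 4 (step 5): P = [1, 4] / [6, 8] / [9];  Q = [1, 3] / [2, 5] / [4]
  Insert 2 (step 6): P = [1, 2] / [4, 8] / [6] / [9];  Q = [1, 3] / [2, 5] / [4] / [6]
  Insert 7 (step 7): P = [1, 2, 7] / [4, 8] / [6] / [9];  Q = [1, 3, 7] / [2, 5] / [4] / [6]
  Insert 5 (step 8): P = [1, 2, 5] / [4, 7] / [6, 8] / [9];  Q = [1, 3, 7] / [2, 5] / [4, 8] / [6]
  Insert 3 (step 9): P = [1, 2, 3] / [4, 5] / [6, 7] / [8] / [9];  Q = [1, 3, 7] / [2, 5] / [4, 8] / [6] / [9]
Final shape: (3, 2, 2, 1, 1).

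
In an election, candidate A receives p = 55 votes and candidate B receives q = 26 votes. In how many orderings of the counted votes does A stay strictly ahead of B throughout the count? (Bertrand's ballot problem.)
Strict-lead orderings = 405346084712446539872

Total orderings of the 81 votes with 55 for A: C(81, 55) = 1132173546955454128608. By the Bertrand ballot formula (Cycle Lemma / reflection principle), the number of orderings in which A is strictly ahead of B throughout is (p − q)/(p + q) · C(p + q, p) = (55 − 26)/(55 + 26) · 1132173546955454128608 = 405346084712446539872.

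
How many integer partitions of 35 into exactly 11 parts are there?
p(35, 11 parts) = 1303

Partitions of n into exactly k parts are in bijection with partitions of n − k into at most k parts (subtract 1 from each part). So p(35, exactly 11) = p(24, parts ≤ 11). Computing via the recurrence p(m, j) = p(m, j−1) + p(m−j, j) gives 1303.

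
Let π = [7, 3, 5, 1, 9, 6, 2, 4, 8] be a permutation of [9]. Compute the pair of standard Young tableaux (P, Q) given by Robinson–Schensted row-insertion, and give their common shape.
P = [1, 2, 4, 8] / [3, 5, 6] / [7, 9];  Q = [1, 3, 5, 9] / [2, 6, 8] / [4, 7];  common shape = (4, 3, 2)

Row-insert the values π_1, π_2, … into P one at a time, bumping the leftmost entry strictly greater than the inserted value down to the next row. The recording tableau Q records, in position (i, j), the step at which that cell was added to P.
  Insert 7 (step 1): P = [7];  Q = [1]
  Insert 3 (step 2): P = [3] / [7];  Q = [1] / [2]
  Insert 5 (step 3): P = [3, 5] / [7];  Q = [1, 3] / [2]
  Insert 1 (step 4): P = [1, 5] / [3] / [7];  Q = [1, 3] / [2] / [4]
  Insert 9 (step 5): P = [1, 5, 9] / [3] / [7];  Q = [1, 3, 5] / [2] / [4]
  Insert 6 (step 6): P = [1, 5, 6] / [3, 9] / [7];  Q = [1, 3, 5] / [2, 6] / [4]
  Insert 2 (step 7): P = [1, 2, 6] / [3, 5] / [7, 9];  Q = [1, 3, 5] / [2, 6] / [4, 7]
  Insert 4 (step 8): P = [1, 2, 4] / [3, 5, 6] / [7, 9];  Q = [1, 3, 5] / [2, 6, 8] / [4, 7]
  Insert 8 (step 9): P = [1, 2, 4, 8] / [3, 5, 6] / [7, 9];  Q = [1, 3, 5, 9] / [2, 6, 8] / [4, 7]
Final shape: (4, 3, 2).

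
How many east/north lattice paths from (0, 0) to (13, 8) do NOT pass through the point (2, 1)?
Number of paths = 108018

Total paths from (0, 0) to (13, 8): C(21, 13) = 203490. Paths through (2, 1): (paths (0, 0) → (2, 1)) × (paths (2, 1) → (13, 8)) = C(3, 2) · C(18, 11) = 3 · 31824 = 95472. Avoidance count = 203490 − 95472 = 108018.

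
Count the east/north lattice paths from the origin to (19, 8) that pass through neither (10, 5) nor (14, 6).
Number of paths = 1060770

Inclusion–exclusion. Total paths: C(27, 19) = 2220075. Through P₁: C(15, 10)·C(12, 9) = 660660. Through P₂: C(20, 14)·C(7, 5) = 813960. Since P₁ is strictly southwest of P₂, a monotone path through both must visit P₁ then P₂; paths through both = C(15, 10)·C(5, 4)·C(7, 5) = 315315. Avoid both = 2220075 − 660660 − 813960 + 315315 = 1060770.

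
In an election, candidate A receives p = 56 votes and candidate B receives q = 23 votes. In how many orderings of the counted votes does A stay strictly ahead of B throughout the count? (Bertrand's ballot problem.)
Strict-lead orderings = 20331125328339102420

Total orderings of the 79 votes with 56 for A: C(79, 56) = 48671481846629972460. By the Bertrand ballot formula (Cycle Lemma / reflection principle), the number of orderings in which A is strictly ahead of B throughout is (p − q)/(p + q) · C(p + q, p) = (56 − 23)/(56 + 23) · 48671481846629972460 = 20331125328339102420.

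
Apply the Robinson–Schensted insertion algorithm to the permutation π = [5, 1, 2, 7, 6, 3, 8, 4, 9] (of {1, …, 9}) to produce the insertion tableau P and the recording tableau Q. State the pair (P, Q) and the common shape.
P = [1, 2, 3, 4, 9] / [5, 6, 8] / [7];  Q = [1, 3, 4, 7, 9] / [2, 5, 8] / [6];  common shape = (5, 3, 1)

Row-insert the values π_1, π_2, … into P one at a time, bumping the leftmost entry strictly greater than the inserted value down to the next row. The recording tableau Q records, in position (i, j), the step at which that cell was added to P.
  Insert 5 (step 1): P = [5];  Q = [1]
  Insert 1 (step 2): P = [1] / [5];  Q = [1] / [2]
  Insert 2 (step 3): P = [1, 2] / [5];  Q = [1, 3] / [2]
  Insert 7 (step 4): P = [1, 2, 7] / [5];  Q = [1, 3, 4] / [2]
  Insert 6 (step 5): P = [1, 2, 6] / [5, 7];  Q = [1, 3, 4] / [2, 5]
  Insert 3 (step 6): P = [1, 2, 3] / [5, 6] / [7];  Q = [1, 3, 4] / [2, 5] / [6]
  Insert 8 (step 7): P = [1, 2, 3, 8] / [5, 6] / [7];  Q = [1, 3, 4, 7] / [2, 5] / [6]
  Insert 4 (step 8): P = [1, 2, 3, 4] / [5, 6, 8] / [7];  Q = [1, 3, 4, 7] / [2, 5, 8] / [6]
  Insert 9 (step 9): P = [1, 2, 3, 4, 9] / [5, 6, 8] / [7];  Q = [1, 3, 4, 7, 9] / [2, 5, 8] / [6]
Final shape: (5, 3, 1).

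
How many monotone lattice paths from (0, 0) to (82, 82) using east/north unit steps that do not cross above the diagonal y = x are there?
C_82 = 17526585015616776834735140517915655636396234280

These NE paths below the diagonal are counted by the Catalan number C_n = (1/(n + 1)) · C(2n, n). For n = 82: C_82 = (1/83) · C(164, 82) = 1454706556296192477283016662986999417820887445240/83 = 17526585015616776834735140517915655636396234280.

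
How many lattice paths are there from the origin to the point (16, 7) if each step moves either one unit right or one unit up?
Number of paths = 245157

A monotone lattice path from (0, 0) to (16, 7) consists of 16 east steps and 7 north steps in some order, so it is determined by which 16 of the 23 steps are east. The count is C(23, 16) = 245157.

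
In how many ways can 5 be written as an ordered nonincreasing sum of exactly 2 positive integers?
p(5, 2 parts) = 2

Partitions of n into exactly k parts ↔ partitions of n − k into at most k parts (subtract 1 from each part). For n = 5, k = 2, the partitions are: 4+1, 3+2. Count = 2.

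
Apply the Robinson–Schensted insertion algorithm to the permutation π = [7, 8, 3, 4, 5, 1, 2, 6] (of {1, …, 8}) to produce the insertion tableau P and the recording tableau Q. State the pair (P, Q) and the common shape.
P = [1, 2, 5, 6] / [3, 4] / [7, 8];  Q = [1, 2, 5, 8] / [3, 4] / [6, 7];  common shape = (4, 2, 2)

Row-insert the values π_1, π_2, … into P one at a time, bumping the leftmost entry strictly greater than the inserted value down to the next row. The recording tableau Q records, in position (i, j), the step at which that cell was added to P.
  Insert 7 (step 1): P = [7];  Q = [1]
  Insert 8 (step 2): P = [7, 8];  Q = [1, 2]
  Insert 3 (step 3): P = [3, 8] / [7];  Q = [1, 2] / [3]
  Insert 4 (step 4): P = [3, 4] / [7, 8];  Q = [1, 2] / [3, 4]
  Insert 5 (step 5): P = [3, 4, 5] / [7, 8];  Q = [1, 2, 5] / [3, 4]
  Insert 1 (step 6): P = [1, 4, 5] / [3, 8] / [7];  Q = [1, 2, 5] / [3, 4] / [6]
  Insert 2 (step 7): P = [1, 2, 5] / [3, 4] / [7, 8];  Q = [1, 2, 5] / [3, 4] / [6, 7]
  Insert 6 (step 8): P = [1, 2, 5, 6] / [3, 4] / [7, 8];  Q = [1, 2, 5, 8] / [3, 4] / [6, 7]
Final shape: (4, 2, 2).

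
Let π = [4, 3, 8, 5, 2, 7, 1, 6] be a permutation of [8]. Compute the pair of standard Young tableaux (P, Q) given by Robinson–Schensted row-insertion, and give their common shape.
P = [1, 5, 6] / [2, 7] / [3, 8] / [4];  Q = [1, 3, 6] / [2, 4] / [5, 8] / [7];  common shape = (3, 2, 2, 1)

Row-insert the values π_1, π_2, … into P one at a time, bumping the leftmost entry strictly greater than the inserted value down to the next row. The recording tableau Q records, in position (i, j), the step at which that cell was added to P.
  Insert 4 (step 1): P = [4];  Q = [1]
  Insert 3 (step 2): P = [3] / [4];  Q = [1] / [2]
  Insert 8 (step 3): P = [3, 8] / [4];  Q = [1, 3] / [2]
  Insert 5 (step 4): P = [3, 5] / [4, 8];  Q = [1, 3] / [2, 4]
  Insert 2 (step 5): P = [2, 5] / [3, 8] / [4];  Q = [1, 3] / [2, 4] / [5]
  Insert 7 (step 6): P = [2, 5, 7] / [3, 8] / [4];  Q = [1, 3, 6] / [2, 4] / [5]
  Insert 1 (step 7): P = [1, 5, 7] / [2, 8] / [3] / [4];  Q = [1, 3, 6] / [2, 4] / [5] / [7]
  Insert 6 (step 8): P = [1, 5, 6] / [2, 7] / [3, 8] / [4];  Q = [1, 3, 6] / [2, 4] / [5, 8] / [7]
Final shape: (3, 2, 2, 1).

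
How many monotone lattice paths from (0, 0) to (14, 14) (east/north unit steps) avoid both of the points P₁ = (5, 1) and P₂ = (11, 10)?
Number of paths = 25838070

Inclusion–exclusion. Total paths: C(28, 14) = 40116600. Through P₁: C(6, 5)·C(22, 9) = 2984520. Through P₂: C(21, 11)·C(7, 3) = 12345060. Since P₁ is strictly southwest of P₂, a monotone path through both must visit P₁ then P₂; paths through both = C(6, 5)·C(15, 6)·C(7, 3) = 1051050. Avoid both = 40116600 − 2984520 − 12345060 + 1051050 = 25838070.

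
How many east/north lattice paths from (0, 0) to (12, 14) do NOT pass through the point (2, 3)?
Number of paths = 6130540

Total paths from (0, 0) to (12, 14): C(26, 12) = 9657700. Paths through (2, 3): (paths (0, 0) → (2, 3)) × (paths (2, 3) → (12, 14)) = C(5, 2) · C(21, 10) = 10 · 352716 = 3527160. Avoidance count = 9657700 − 3527160 = 6130540.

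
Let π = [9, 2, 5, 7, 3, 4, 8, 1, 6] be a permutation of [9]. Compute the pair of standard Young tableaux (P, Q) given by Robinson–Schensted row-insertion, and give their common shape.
P = [1, 3, 4, 6] / [2, 7, 8] / [5] / [9];  Q = [1, 3, 4, 7] / [2, 6, 9] / [5] / [8];  common shape = (4, 3, 1, 1)

Row-insert the values π_1, π_2, … into P one at a time, bumping the leftmost entry strictly greater than the inserted value down to the next row. The recording tableau Q records, in position (i, j), the step at which that cell was added to P.
  Insert 9 (step 1): P = [9];  Q = [1]
  Insert 2 (step 2): P = [2] / [9];  Q = [1] / [2]
  Insert 5 (step 3): P = [2, 5] / [9];  Q = [1, 3] / [2]
  Insert 7 (step 4): P = [2, 5, 7] / [9];  Q = [1, 3, 4] / [2]
  Insert 3 (step 5): P = [2, 3, 7] / [5] / [9];  Q = [1, 3, 4] / [2] / [5]
  Insert 4 (step 6): P = [2, 3, 4] / [5, 7] / [9];  Q = [1, 3, 4] / [2, 6] / [5]
  Insert 8 (step 7): P = [2, 3, 4, 8] / [5, 7] / [9];  Q = [1, 3, 4, 7] / [2, 6] / [5]
  Insert 1 (step 8): P = [1, 3, 4, 8] / [2, 7] / [5] / [9];  Q = [1, 3, 4, 7] / [2, 6] / [5] / [8]
  Insert 6 (step 9): P = [1, 3, 4, 6] / [2, 7, 8] / [5] / [9];  Q = [1, 3, 4, 7] / [2, 6, 9] / [5] / [8]
Final shape: (4, 3, 1, 1).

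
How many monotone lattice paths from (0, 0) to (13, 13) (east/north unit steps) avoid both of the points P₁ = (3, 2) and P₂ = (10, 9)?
Number of paths = 4841410

Inclusion–exclusion. Total paths: C(26, 13) = 10400600. Through P₁: C(5, 3)·C(21, 10) = 3527160. Through P₂: C(19, 10)·C(7, 3) = 3233230. Since P₁ is strictly southwest of P₂, a monotone path through both must visit P₁ then P₂; paths through both = C(5, 3)·C(14, 7)·C(7, 3) = 1201200. Avoid both = 10400600 − 3527160 − 3233230 + 1201200 = 4841410.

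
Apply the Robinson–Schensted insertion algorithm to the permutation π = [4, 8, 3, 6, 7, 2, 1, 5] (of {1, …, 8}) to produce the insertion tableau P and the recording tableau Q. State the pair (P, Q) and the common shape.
P = [1, 5, 7] / [2, 6] / [3, 8] / [4];  Q = [1, 2, 5] / [3, 4] / [6, 8] / [7];  common shape = (3, 2, 2, 1)

Row-insert the values π_1, π_2, … into P one at a time, bumping the leftmost entry strictly greater than the inserted value down to the next row. The recording tableau Q records, in position (i, j), the step at which that cell was added to P.
  Insert 4 (step 1): P = [4];  Q = [1]
  Insert 8 (step 2): P = [4, 8];  Q = [1, 2]
  Insert 3 (step 3): P = [3, 8] / [4];  Q = [1, 2] / [3]
  Insert 6 (step 4): P = [3, 6] / [4, 8];  Q = [1, 2] / [3, 4]
  Insert 7 (step 5): P = [3, 6, 7] / [4, 8];  Q = [1, 2, 5] / [3, 4]
  Insert 2 (step 6): P = [2, 6, 7] / [3, 8] / [4];  Q = [1, 2, 5] / [3, 4] / [6]
  Insert 1 (step 7): P = [1, 6, 7] / [2, 8] / [3] / [4];  Q = [1, 2, 5] / [3, 4] / [6] / [7]
  Insert 5 (step 8): P = [1, 5, 7] / [2, 6] / [3, 8] / [4];  Q = [1, 2, 5] / [3, 4] / [6, 8] / [7]
Final shape: (3, 2, 2, 1).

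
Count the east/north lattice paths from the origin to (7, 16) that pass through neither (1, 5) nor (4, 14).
Number of paths = 153501

Inclusion–exclusion. Total paths: C(23, 7) = 245157. Through P₁: C(6, 1)·C(17, 6) = 74256. Through P₂: C(18, 4)·C(5, 3) = 30600. Since P₁ is strictly southwest of P₂, a monotone path through both must visit P₁ then P₂; paths through both = C(6, 1)·C(12, 3)·C(5, 3) = 13200. Avoid both = 245157 − 74256 − 30600 + 13200 = 153501.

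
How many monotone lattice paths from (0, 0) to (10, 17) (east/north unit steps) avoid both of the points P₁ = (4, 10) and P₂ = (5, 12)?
Number of paths = 5915949

Inclusion–exclusion. Total paths: C(27, 10) = 8436285. Through P₁: C(14, 4)·C(13, 6) = 1717716. Through P₂: C(17, 5)·C(10, 5) = 1559376. Since P₁ is strictly southwest of P₂, a monotone path through both must visit P₁ then P₂; paths through both = C(14, 4)·C(3, 1)·C(10, 5) = 756756. Avoid both = 8436285 − 1717716 − 1559376 + 756756 = 5915949.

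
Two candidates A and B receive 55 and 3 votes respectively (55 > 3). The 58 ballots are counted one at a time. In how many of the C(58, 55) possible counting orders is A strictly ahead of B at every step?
Strict-lead orderings = 27664

Total orderings of the 58 votes with 55 for A: C(58, 55) = 30856. By the Bertrand ballot formula (Cycle Lemma / reflection principle), the number of orderings in which A is strictly ahead of B throughout is (p − q)/(p + q) · C(p + q, p) = (55 − 3)/(55 + 3) · 30856 = 27664.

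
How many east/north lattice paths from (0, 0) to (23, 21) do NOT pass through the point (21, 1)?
Number of paths = 2012616394998

Total paths from (0, 0) to (23, 21): C(44, 23) = 2012616400080. Paths through (21, 1): (paths (0, 0) → (21, 1)) × (paths (21, 1) → (23, 21)) = C(22, 21) · C(22, 2) = 22 · 231 = 5082. Avoidance count = 2012616400080 − 5082 = 2012616394998.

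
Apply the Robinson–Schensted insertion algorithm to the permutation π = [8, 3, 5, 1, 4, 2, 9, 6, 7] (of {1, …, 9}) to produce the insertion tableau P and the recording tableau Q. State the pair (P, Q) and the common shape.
P = [1, 2, 6, 7] / [3, 4, 9] / [5] / [8];  Q = [1, 3, 7, 9] / [2, 5, 8] / [4] / [6];  common shape = (4, 3, 1, 1)

Row-insert the values π_1, π_2, … into P one at a time, bumping the leftmost entry strictly greater than the inserted value down to the next row. The recording tableau Q records, in position (i, j), the step at which that cell was added to P.
  Insert 8 (step 1): P = [8];  Q = [1]
  Insert 3 (step 2): P = [3] / [8];  Q = [1] / [2]
  Insert 5 (step 3): P = [3, 5] / [8];  Q = [1, 3] / [2]
  Insert 1 (step 4): P = [1, 5] / [3] / [8];  Q = [1, 3] / [2] / [4]
  Insert 4 (step 5): P = [1, 4] / [3, 5] / [8];  Q = [1, 3] / [2, 5] / [4]
  Insert 2 (step 6): P = [1, 2] / [3, 4] / [5] / [8];  Q = [1, 3] / [2, 5] / [4] / [6]
  Insert 9 (step 7): P = [1, 2, 9] / [3, 4] / [5] / [8];  Q = [1, 3, 7] / [2, 5] / [4] / [6]
  Insert 6 (step 8): P = [1, 2, 6] / [3, 4, 9] / [5] / [8];  Q = [1, 3, 7] / [2, 5, 8] / [4] / [6]
  Insert 7 (step 9): P = [1, 2, 6, 7] / [3, 4, 9] / [5] / [8];  Q = [1, 3, 7, 9] / [2, 5, 8] / [4] / [6]
Final shape: (4, 3, 1, 1).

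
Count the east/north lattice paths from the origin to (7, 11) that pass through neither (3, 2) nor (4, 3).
Number of paths = 22199

Inclusion–exclusion. Total paths: C(18, 7) = 31824. Through P₁: C(5, 3)·C(13, 4) = 7150. Through P₂: C(7, 4)·C(11, 3) = 5775. Since P₁ is strictly southwest of P₂, a monotone path through both must visit P₁ then P₂; paths through both = C(5, 3)·C(2, 1)·C(11, 3) = 3300. Avoid both = 31824 − 7150 − 5775 + 3300 = 22199.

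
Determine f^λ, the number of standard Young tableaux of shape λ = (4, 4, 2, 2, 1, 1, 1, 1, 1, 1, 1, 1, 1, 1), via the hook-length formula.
# SYT of shape (4, 4, 2, 2, 1, 1, 1, 1, 1, 1, 1, 1, 1, 1) = 10138590

Hook-length formula: f^λ = n! / Π hook(c), product over all cells c of the Young diagram. For λ = (4, 4, 2, 2, 1, 1, 1, 1, 1, 1, 1, 1, 1, 1), n = 22 boxes. Hook lengths by row (left-to-right, top-to-bottom): [17, 6, 3, 2]; [16, 5, 2, 1]; [13, 2]; [12, 1]; [10]; [9]; [8]; [7]; [6]; [5]; [4]; [3]; [2]; [1]. Product of hooks = 110863613952000. So f^λ = 22! / 110863613952000 = 1124000727777607680000 / 110863613952000 = 10138590.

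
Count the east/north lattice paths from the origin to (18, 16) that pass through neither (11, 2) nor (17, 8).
Number of paths = 2185806063

Inclusion–exclusion. Total paths: C(34, 18) = 2203961430. Through P₁: C(13, 11)·C(21, 7) = 9069840. Through P₂: C(25, 17)·C(9, 1) = 9734175. Since P₁ is strictly southwest of P₂, a monotone path through both must visit P₁ then P₂; paths through both = C(13, 11)·C(12, 6)·C(9, 1) = 648648. Avoid both = 2203961430 − 9069840 − 9734175 + 648648 = 2185806063.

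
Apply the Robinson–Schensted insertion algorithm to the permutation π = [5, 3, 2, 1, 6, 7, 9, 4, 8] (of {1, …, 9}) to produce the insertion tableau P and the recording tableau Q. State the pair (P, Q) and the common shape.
P = [1, 4, 7, 8] / [2, 6, 9] / [3] / [5];  Q = [1, 5, 6, 7] / [2, 8, 9] / [3] / [4];  common shape = (4, 3, 1, 1)

Row-insert the values π_1, π_2, … into P one at a time, bumping the leftmost entry strictly greater than the inserted value down to the next row. The recording tableau Q records, in position (i, j), the step at which that cell was added to P.
  Insert 5 (step 1): P = [5];  Q = [1]
  Insert 3 (step 2): P = [3] / [5];  Q = [1] / [2]
  Insert 2 (step 3): P = [2] / [3] / [5];  Q = [1] / [2] / [3]
  Insert 1 (step 4): P = [1] / [2] / [3] / [5];  Q = [1] / [2] / [3] / [4]
  Insert 6 (step 5): P = [1, 6] / [2] / [3] / [5];  Q = [1, 5] / [2] / [3] / [4]
  Insert 7 (step 6): P = [1, 6, 7] / [2] / [3] / [5];  Q = [1, 5, 6] / [2] / [3] / [4]
  Insert 9 (step 7): P = [1, 6, 7, 9] / [2] / [3] / [5];  Q = [1, 5, 6, 7] / [2] / [3] / [4]
  Insert 4 (step 8): P = [1, 4, 7, 9] / [2, 6] / [3] / [5];  Q = [1, 5, 6, 7] / [2, 8] / [3] / [4]
  Insert 8 (step 9): P = [1, 4, 7, 8] / [2, 6, 9] / [3] / [5];  Q = [1, 5, 6, 7] / [2, 8, 9] / [3] / [4]
Final shape: (4, 3, 1, 1).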